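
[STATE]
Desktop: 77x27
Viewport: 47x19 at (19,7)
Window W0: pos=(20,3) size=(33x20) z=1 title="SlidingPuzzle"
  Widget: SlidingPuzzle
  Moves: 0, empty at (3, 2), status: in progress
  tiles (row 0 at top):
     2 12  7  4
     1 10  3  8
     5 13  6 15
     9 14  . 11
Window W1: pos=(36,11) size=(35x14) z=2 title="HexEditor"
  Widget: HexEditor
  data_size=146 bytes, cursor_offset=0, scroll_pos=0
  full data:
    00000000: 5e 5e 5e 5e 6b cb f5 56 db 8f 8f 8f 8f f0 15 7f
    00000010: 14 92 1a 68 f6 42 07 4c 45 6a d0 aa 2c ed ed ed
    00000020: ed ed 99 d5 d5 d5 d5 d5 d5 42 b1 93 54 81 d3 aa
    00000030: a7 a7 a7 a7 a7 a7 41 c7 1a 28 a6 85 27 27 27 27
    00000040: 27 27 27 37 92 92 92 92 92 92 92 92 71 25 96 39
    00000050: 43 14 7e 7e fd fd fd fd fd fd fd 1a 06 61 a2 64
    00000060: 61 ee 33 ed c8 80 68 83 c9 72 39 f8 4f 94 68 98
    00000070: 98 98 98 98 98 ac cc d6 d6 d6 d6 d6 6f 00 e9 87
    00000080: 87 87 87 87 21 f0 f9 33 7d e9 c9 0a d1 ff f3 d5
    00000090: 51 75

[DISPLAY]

 ┃│  2 │ 12 │  7 │  4 │          ┃             
 ┃├────┼────┼────┼────┤          ┃             
 ┃│  1 │ 10 │  3 │  8 │          ┃             
 ┃├────┼────┼────┼────┤          ┃             
 ┃│  5 │ 13 │  6 ┏━━━━━━━━━━━━━━━━━━━━━━━━━━━━━
 ┃├────┼────┼────┃ HexEditor                   
 ┃│  9 │ 14 │    ┠─────────────────────────────
 ┃└────┴────┴────┃00000000  5E 5e 5e 5e 6b cb f
 ┃Moves: 0       ┃00000010  14 92 1a 68 f6 42 0
 ┃               ┃00000020  ed ed 99 d5 d5 d5 d
 ┃               ┃00000030  a7 a7 a7 a7 a7 a7 4
 ┃               ┃00000040  27 27 27 37 92 92 9
 ┃               ┃00000050  43 14 7e 7e fd fd f
 ┃               ┃00000060  61 ee 33 ed c8 80 6
 ┃               ┃00000070  98 98 98 98 98 ac c
 ┗━━━━━━━━━━━━━━━┃00000080  87 87 87 87 21 f0 f
                 ┃00000090  51 75              
                 ┗━━━━━━━━━━━━━━━━━━━━━━━━━━━━━
                                               


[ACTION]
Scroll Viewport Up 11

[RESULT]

                                               
                                               
                                               
 ┏━━━━━━━━━━━━━━━━━━━━━━━━━━━━━━━┓             
 ┃ SlidingPuzzle                 ┃             
 ┠───────────────────────────────┨             
 ┃┌────┬────┬────┬────┐          ┃             
 ┃│  2 │ 12 │  7 │  4 │          ┃             
 ┃├────┼────┼────┼────┤          ┃             
 ┃│  1 │ 10 │  3 │  8 │          ┃             
 ┃├────┼────┼────┼────┤          ┃             
 ┃│  5 │ 13 │  6 ┏━━━━━━━━━━━━━━━━━━━━━━━━━━━━━
 ┃├────┼────┼────┃ HexEditor                   
 ┃│  9 │ 14 │    ┠─────────────────────────────
 ┃└────┴────┴────┃00000000  5E 5e 5e 5e 6b cb f
 ┃Moves: 0       ┃00000010  14 92 1a 68 f6 42 0
 ┃               ┃00000020  ed ed 99 d5 d5 d5 d
 ┃               ┃00000030  a7 a7 a7 a7 a7 a7 4
 ┃               ┃00000040  27 27 27 37 92 92 9


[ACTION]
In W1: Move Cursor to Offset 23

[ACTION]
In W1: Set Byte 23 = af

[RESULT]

                                               
                                               
                                               
 ┏━━━━━━━━━━━━━━━━━━━━━━━━━━━━━━━┓             
 ┃ SlidingPuzzle                 ┃             
 ┠───────────────────────────────┨             
 ┃┌────┬────┬────┬────┐          ┃             
 ┃│  2 │ 12 │  7 │  4 │          ┃             
 ┃├────┼────┼────┼────┤          ┃             
 ┃│  1 │ 10 │  3 │  8 │          ┃             
 ┃├────┼────┼────┼────┤          ┃             
 ┃│  5 │ 13 │  6 ┏━━━━━━━━━━━━━━━━━━━━━━━━━━━━━
 ┃├────┼────┼────┃ HexEditor                   
 ┃│  9 │ 14 │    ┠─────────────────────────────
 ┃└────┴────┴────┃00000000  5e 5e 5e 5e 6b cb f
 ┃Moves: 0       ┃00000010  14 92 1a 68 f6 42 0
 ┃               ┃00000020  ed ed 99 d5 d5 d5 d
 ┃               ┃00000030  a7 a7 a7 a7 a7 a7 4
 ┃               ┃00000040  27 27 27 37 92 92 9


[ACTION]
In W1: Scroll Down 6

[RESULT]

                                               
                                               
                                               
 ┏━━━━━━━━━━━━━━━━━━━━━━━━━━━━━━━┓             
 ┃ SlidingPuzzle                 ┃             
 ┠───────────────────────────────┨             
 ┃┌────┬────┬────┬────┐          ┃             
 ┃│  2 │ 12 │  7 │  4 │          ┃             
 ┃├────┼────┼────┼────┤          ┃             
 ┃│  1 │ 10 │  3 │  8 │          ┃             
 ┃├────┼────┼────┼────┤          ┃             
 ┃│  5 │ 13 │  6 ┏━━━━━━━━━━━━━━━━━━━━━━━━━━━━━
 ┃├────┼────┼────┃ HexEditor                   
 ┃│  9 │ 14 │    ┠─────────────────────────────
 ┃└────┴────┴────┃00000060  61 ee 33 ed c8 80 6
 ┃Moves: 0       ┃00000070  98 98 98 98 98 ac c
 ┃               ┃00000080  87 87 87 87 21 f0 f
 ┃               ┃00000090  51 75              
 ┃               ┃                             


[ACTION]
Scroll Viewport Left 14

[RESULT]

                                               
                                               
                                               
               ┏━━━━━━━━━━━━━━━━━━━━━━━━━━━━━━━
               ┃ SlidingPuzzle                 
               ┠───────────────────────────────
               ┃┌────┬────┬────┬────┐          
               ┃│  2 │ 12 │  7 │  4 │          
               ┃├────┼────┼────┼────┤          
               ┃│  1 │ 10 │  3 │  8 │          
               ┃├────┼────┼────┼────┤          
               ┃│  5 │ 13 │  6 ┏━━━━━━━━━━━━━━━
               ┃├────┼────┼────┃ HexEditor     
               ┃│  9 │ 14 │    ┠───────────────
               ┃└────┴────┴────┃00000060  61 ee
               ┃Moves: 0       ┃00000070  98 98
               ┃               ┃00000080  87 87
               ┃               ┃00000090  51 75
               ┃               ┃               


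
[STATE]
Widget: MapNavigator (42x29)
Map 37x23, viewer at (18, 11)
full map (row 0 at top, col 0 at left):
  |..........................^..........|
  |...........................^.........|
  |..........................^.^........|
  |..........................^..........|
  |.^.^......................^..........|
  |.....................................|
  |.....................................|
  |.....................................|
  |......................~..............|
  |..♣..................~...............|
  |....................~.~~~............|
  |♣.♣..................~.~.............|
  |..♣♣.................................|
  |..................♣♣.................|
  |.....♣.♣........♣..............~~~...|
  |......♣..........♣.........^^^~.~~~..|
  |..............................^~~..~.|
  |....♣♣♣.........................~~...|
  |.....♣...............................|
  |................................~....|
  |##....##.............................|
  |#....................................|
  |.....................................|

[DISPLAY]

                                          
                                          
                                          
   ..........................^..........  
   ...........................^.........  
   ..........................^.^........  
   ..........................^..........  
   .^.^......................^..........  
   .....................................  
   .....................................  
   .....................................  
   ......................~..............  
   ..♣..................~...............  
   ....................~.~~~............  
   ♣.♣...............@..~.~.............  
   ..♣♣.................................  
   ..................♣♣.................  
   .....♣.♣........♣..............~~~...  
   ......♣..........♣.........^^^~.~~~..  
   ..............................^~~..~.  
   ....♣♣♣.........................~~...  
   .....♣...............................  
   ................................~....  
   ##....##.............................  
   #....................................  
   .....................................  
                                          
                                          
                                          


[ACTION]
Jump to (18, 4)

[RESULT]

                                          
                                          
                                          
                                          
                                          
                                          
                                          
                                          
                                          
                                          
   ..........................^..........  
   ...........................^.........  
   ..........................^.^........  
   ..........................^..........  
   .^.^..............@.......^..........  
   .....................................  
   .....................................  
   .....................................  
   ......................~..............  
   ..♣..................~...............  
   ....................~.~~~............  
   ♣.♣..................~.~.............  
   ..♣♣.................................  
   ..................♣♣.................  
   .....♣.♣........♣..............~~~...  
   ......♣..........♣.........^^^~.~~~..  
   ..............................^~~..~.  
   ....♣♣♣.........................~~...  
   .....♣...............................  


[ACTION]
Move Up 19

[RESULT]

                                          
                                          
                                          
                                          
                                          
                                          
                                          
                                          
                                          
                                          
                                          
                                          
                                          
                                          
   ..................@.......^..........  
   ...........................^.........  
   ..........................^.^........  
   ..........................^..........  
   .^.^......................^..........  
   .....................................  
   .....................................  
   .....................................  
   ......................~..............  
   ..♣..................~...............  
   ....................~.~~~............  
   ♣.♣..................~.~.............  
   ..♣♣.................................  
   ..................♣♣.................  
   .....♣.♣........♣..............~~~...  


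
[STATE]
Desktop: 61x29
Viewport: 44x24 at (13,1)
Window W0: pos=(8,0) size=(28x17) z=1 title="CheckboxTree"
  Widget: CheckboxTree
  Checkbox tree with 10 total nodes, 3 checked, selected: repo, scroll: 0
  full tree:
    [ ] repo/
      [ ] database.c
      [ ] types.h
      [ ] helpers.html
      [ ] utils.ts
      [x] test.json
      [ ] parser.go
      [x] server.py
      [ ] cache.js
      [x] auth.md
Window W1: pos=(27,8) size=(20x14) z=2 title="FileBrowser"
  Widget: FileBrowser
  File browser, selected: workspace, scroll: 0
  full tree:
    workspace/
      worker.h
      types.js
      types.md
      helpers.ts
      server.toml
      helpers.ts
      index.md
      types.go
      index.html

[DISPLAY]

ckboxTree             ┃                     
──────────────────────┨                     
 repo/                ┃                     
 ] database.c         ┃                     
 ] types.h            ┃                     
 ] helpers.html       ┃                     
 ] utils.ts           ┃                     
x] test.json  ┏━━━━━━━━━━━━━━━━━━┓          
 ] parser.go  ┃ FileBrowser      ┃          
x] server.py  ┠──────────────────┨          
 ] cache.js   ┃> [-] workspace/  ┃          
x] auth.md    ┃    worker.h      ┃          
              ┃    types.js      ┃          
              ┃    types.md      ┃          
              ┃    helpers.ts    ┃          
━━━━━━━━━━━━━━┃    server.toml   ┃          
              ┃    helpers.ts    ┃          
              ┃    index.md      ┃          
              ┃    types.go      ┃          
              ┃    index.html    ┃          
              ┗━━━━━━━━━━━━━━━━━━┛          
                                            
                                            
                                            


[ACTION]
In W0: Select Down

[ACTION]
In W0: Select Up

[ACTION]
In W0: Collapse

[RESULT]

ckboxTree             ┃                     
──────────────────────┨                     
 repo/                ┃                     
                      ┃                     
                      ┃                     
                      ┃                     
                      ┃                     
              ┏━━━━━━━━━━━━━━━━━━┓          
              ┃ FileBrowser      ┃          
              ┠──────────────────┨          
              ┃> [-] workspace/  ┃          
              ┃    worker.h      ┃          
              ┃    types.js      ┃          
              ┃    types.md      ┃          
              ┃    helpers.ts    ┃          
━━━━━━━━━━━━━━┃    server.toml   ┃          
              ┃    helpers.ts    ┃          
              ┃    index.md      ┃          
              ┃    types.go      ┃          
              ┃    index.html    ┃          
              ┗━━━━━━━━━━━━━━━━━━┛          
                                            
                                            
                                            


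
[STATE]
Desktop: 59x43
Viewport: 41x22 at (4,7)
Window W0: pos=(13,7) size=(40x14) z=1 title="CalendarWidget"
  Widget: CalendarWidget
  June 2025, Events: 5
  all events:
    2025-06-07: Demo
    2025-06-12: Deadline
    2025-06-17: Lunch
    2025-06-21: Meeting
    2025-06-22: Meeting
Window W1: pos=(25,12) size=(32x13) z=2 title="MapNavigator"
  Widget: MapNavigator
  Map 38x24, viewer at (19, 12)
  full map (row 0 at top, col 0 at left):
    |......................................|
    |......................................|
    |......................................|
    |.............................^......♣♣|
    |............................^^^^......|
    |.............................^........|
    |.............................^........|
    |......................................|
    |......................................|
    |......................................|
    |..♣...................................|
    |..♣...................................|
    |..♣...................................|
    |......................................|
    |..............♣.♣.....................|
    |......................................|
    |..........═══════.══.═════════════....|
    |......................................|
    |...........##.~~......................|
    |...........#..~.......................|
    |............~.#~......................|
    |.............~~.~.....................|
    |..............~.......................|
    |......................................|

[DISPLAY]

         ┏━━━━━━━━━━━━━━━━━━━━━━━━━━━━━━━
         ┃ CalendarWidget                
         ┠───────────────────────────────
         ┃              June 2025        
         ┃Mo Tu We Th Fr Sa Su           
         ┃           ┏━━━━━━━━━━━━━━━━━━━
         ┃ 2  3  4  5┃ MapNavigator      
         ┃ 9 10 11 12┠───────────────────
         ┃16 17* 18 1┃...................
         ┃23 24 25 26┃...................
         ┃30         ┃...................
         ┃           ┃...................
         ┃           ┃...............@...
         ┗━━━━━━━━━━━┃...................
                     ┃..........♣.♣......
                     ┃...................
                     ┃......═══════.══.══
                     ┗━━━━━━━━━━━━━━━━━━━
                                         
                                         
                                         
                                         


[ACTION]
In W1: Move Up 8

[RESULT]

         ┏━━━━━━━━━━━━━━━━━━━━━━━━━━━━━━━
         ┃ CalendarWidget                
         ┠───────────────────────────────
         ┃              June 2025        
         ┃Mo Tu We Th Fr Sa Su           
         ┃           ┏━━━━━━━━━━━━━━━━━━━
         ┃ 2  3  4  5┃ MapNavigator      
         ┃ 9 10 11 12┠───────────────────
         ┃16 17* 18 1┃...................
         ┃23 24 25 26┃...................
         ┃30         ┃...................
         ┃           ┃...................
         ┃           ┃...............@...
         ┗━━━━━━━━━━━┃...................
                     ┃...................
                     ┃...................
                     ┃...................
                     ┗━━━━━━━━━━━━━━━━━━━
                                         
                                         
                                         
                                         


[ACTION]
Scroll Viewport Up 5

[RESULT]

                                         
                                         
                                         
                                         
                                         
         ┏━━━━━━━━━━━━━━━━━━━━━━━━━━━━━━━
         ┃ CalendarWidget                
         ┠───────────────────────────────
         ┃              June 2025        
         ┃Mo Tu We Th Fr Sa Su           
         ┃           ┏━━━━━━━━━━━━━━━━━━━
         ┃ 2  3  4  5┃ MapNavigator      
         ┃ 9 10 11 12┠───────────────────
         ┃16 17* 18 1┃...................
         ┃23 24 25 26┃...................
         ┃30         ┃...................
         ┃           ┃...................
         ┃           ┃...............@...
         ┗━━━━━━━━━━━┃...................
                     ┃...................
                     ┃...................
                     ┃...................


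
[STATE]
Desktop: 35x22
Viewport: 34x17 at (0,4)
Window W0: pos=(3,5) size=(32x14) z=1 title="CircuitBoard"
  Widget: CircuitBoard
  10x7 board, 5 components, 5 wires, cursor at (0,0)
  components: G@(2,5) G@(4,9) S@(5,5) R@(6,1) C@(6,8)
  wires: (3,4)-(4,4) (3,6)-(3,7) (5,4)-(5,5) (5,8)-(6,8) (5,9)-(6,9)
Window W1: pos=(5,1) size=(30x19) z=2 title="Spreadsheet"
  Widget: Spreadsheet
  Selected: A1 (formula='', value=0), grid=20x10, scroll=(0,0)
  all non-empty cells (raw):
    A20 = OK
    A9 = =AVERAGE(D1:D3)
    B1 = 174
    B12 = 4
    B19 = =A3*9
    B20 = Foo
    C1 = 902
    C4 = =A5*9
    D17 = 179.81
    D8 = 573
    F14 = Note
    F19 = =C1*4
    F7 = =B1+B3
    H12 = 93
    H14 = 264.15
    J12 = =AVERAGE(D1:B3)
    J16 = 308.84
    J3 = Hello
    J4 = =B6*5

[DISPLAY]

     ┃A1:                         
   ┏━┃       A       B       C    
   ┃ ┃----------------------------
   ┠─┃  1      [0]     174     902
   ┃ ┃  2        0       0       0
   ┃0┃  3        0       0       0
   ┃ ┃  4        0       0       0
   ┃1┃  5        0       0       0
   ┃ ┃  6        0       0       0
   ┃2┃  7        0       0       0
   ┃ ┃  8        0       0       0
   ┃3┃  9        0       0       0
   ┃ ┃ 10        0       0       0
   ┃4┃ 11        0       0       0
   ┗━┃ 12        0       4       0
     ┗━━━━━━━━━━━━━━━━━━━━━━━━━━━━
                                  


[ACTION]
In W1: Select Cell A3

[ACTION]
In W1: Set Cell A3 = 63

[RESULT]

     ┃A3: 63                      
   ┏━┃       A       B       C    
   ┃ ┃----------------------------
   ┠─┃  1        0     174     902
   ┃ ┃  2        0       0       0
   ┃0┃  3     [63]       0       0
   ┃ ┃  4        0       0       0
   ┃1┃  5        0       0       0
   ┃ ┃  6        0       0       0
   ┃2┃  7        0       0       0
   ┃ ┃  8        0       0       0
   ┃3┃  9        0       0       0
   ┃ ┃ 10        0       0       0
   ┃4┃ 11        0       0       0
   ┗━┃ 12        0       4       0
     ┗━━━━━━━━━━━━━━━━━━━━━━━━━━━━
                                  


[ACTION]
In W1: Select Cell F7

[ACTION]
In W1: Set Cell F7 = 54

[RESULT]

     ┃F7: 54                      
   ┏━┃       A       B       C    
   ┃ ┃----------------------------
   ┠─┃  1        0     174     902
   ┃ ┃  2        0       0       0
   ┃0┃  3       63       0       0
   ┃ ┃  4        0       0       0
   ┃1┃  5        0       0       0
   ┃ ┃  6        0       0       0
   ┃2┃  7        0       0       0
   ┃ ┃  8        0       0       0
   ┃3┃  9        0       0       0
   ┃ ┃ 10        0       0       0
   ┃4┃ 11        0       0       0
   ┗━┃ 12        0       4       0
     ┗━━━━━━━━━━━━━━━━━━━━━━━━━━━━
                                  


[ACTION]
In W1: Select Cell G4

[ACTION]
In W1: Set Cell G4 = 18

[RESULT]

     ┃G4: 18                      
   ┏━┃       A       B       C    
   ┃ ┃----------------------------
   ┠─┃  1        0     174     902
   ┃ ┃  2        0       0       0
   ┃0┃  3       63       0       0
   ┃ ┃  4        0       0       0
   ┃1┃  5        0       0       0
   ┃ ┃  6        0       0       0
   ┃2┃  7        0       0       0
   ┃ ┃  8        0       0       0
   ┃3┃  9        0       0       0
   ┃ ┃ 10        0       0       0
   ┃4┃ 11        0       0       0
   ┗━┃ 12        0       4       0
     ┗━━━━━━━━━━━━━━━━━━━━━━━━━━━━
                                  


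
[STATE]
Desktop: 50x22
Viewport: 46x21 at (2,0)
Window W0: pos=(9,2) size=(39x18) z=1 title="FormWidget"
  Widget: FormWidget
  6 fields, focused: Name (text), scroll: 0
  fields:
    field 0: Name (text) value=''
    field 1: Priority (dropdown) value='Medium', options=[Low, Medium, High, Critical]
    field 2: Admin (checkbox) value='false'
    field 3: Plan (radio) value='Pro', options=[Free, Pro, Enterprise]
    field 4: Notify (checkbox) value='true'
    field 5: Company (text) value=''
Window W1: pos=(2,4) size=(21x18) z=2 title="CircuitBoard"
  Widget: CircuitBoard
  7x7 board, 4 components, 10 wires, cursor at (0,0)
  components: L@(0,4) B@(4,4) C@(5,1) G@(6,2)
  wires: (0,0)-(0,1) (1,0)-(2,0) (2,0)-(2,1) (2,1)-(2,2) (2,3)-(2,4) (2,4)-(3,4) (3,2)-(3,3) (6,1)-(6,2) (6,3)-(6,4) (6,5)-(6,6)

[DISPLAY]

                                              
                                              
       ┏━━━━━━━━━━━━━━━━━━━━━━━━━━━━━━━━━━━━━┓
       ┃ FormWidget                          ┃
┏━━━━━━━━━━━━━━━━━━━┓────────────────────────┨
┃ CircuitBoard      ┃ [                     ]┃
┠───────────────────┨ [Medium              ▼]┃
┃   0 1 2 3 4 5 6   ┃ [ ]                    ┃
┃0  [.]─ ·          ┃ ( ) Free  (●) Pro  ( ) ┃
┃                   ┃ [x]                    ┃
┃1   ·              ┃ [                     ]┃
┃    │              ┃                        ┃
┃2   · ─ · ─ ·   · ─┃                        ┃
┃                   ┃                        ┃
┃3           · ─ ·  ┃                        ┃
┃                   ┃                        ┃
┃4                  ┃                        ┃
┃                   ┃                        ┃
┃5       C          ┃                        ┃
┃                   ┃━━━━━━━━━━━━━━━━━━━━━━━━┛
┃6       · ─ G   · ─┃                         


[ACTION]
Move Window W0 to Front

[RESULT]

                                              
                                              
       ┏━━━━━━━━━━━━━━━━━━━━━━━━━━━━━━━━━━━━━┓
       ┃ FormWidget                          ┃
┏━━━━━━┠─────────────────────────────────────┨
┃ Circu┃> Name:       [                     ]┃
┠──────┃  Priority:   [Medium              ▼]┃
┃   0 1┃  Admin:      [ ]                    ┃
┃0  [.]┃  Plan:       ( ) Free  (●) Pro  ( ) ┃
┃      ┃  Notify:     [x]                    ┃
┃1   · ┃  Company:    [                     ]┃
┃    │ ┃                                     ┃
┃2   · ┃                                     ┃
┃      ┃                                     ┃
┃3     ┃                                     ┃
┃      ┃                                     ┃
┃4     ┃                                     ┃
┃      ┃                                     ┃
┃5     ┃                                     ┃
┃      ┗━━━━━━━━━━━━━━━━━━━━━━━━━━━━━━━━━━━━━┛
┃6       · ─ G   · ─┃                         


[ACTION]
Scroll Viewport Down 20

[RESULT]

                                              
       ┏━━━━━━━━━━━━━━━━━━━━━━━━━━━━━━━━━━━━━┓
       ┃ FormWidget                          ┃
┏━━━━━━┠─────────────────────────────────────┨
┃ Circu┃> Name:       [                     ]┃
┠──────┃  Priority:   [Medium              ▼]┃
┃   0 1┃  Admin:      [ ]                    ┃
┃0  [.]┃  Plan:       ( ) Free  (●) Pro  ( ) ┃
┃      ┃  Notify:     [x]                    ┃
┃1   · ┃  Company:    [                     ]┃
┃    │ ┃                                     ┃
┃2   · ┃                                     ┃
┃      ┃                                     ┃
┃3     ┃                                     ┃
┃      ┃                                     ┃
┃4     ┃                                     ┃
┃      ┃                                     ┃
┃5     ┃                                     ┃
┃      ┗━━━━━━━━━━━━━━━━━━━━━━━━━━━━━━━━━━━━━┛
┃6       · ─ G   · ─┃                         
┗━━━━━━━━━━━━━━━━━━━┛                         


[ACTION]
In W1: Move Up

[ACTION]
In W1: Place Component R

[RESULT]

                                              
       ┏━━━━━━━━━━━━━━━━━━━━━━━━━━━━━━━━━━━━━┓
       ┃ FormWidget                          ┃
┏━━━━━━┠─────────────────────────────────────┨
┃ Circu┃> Name:       [                     ]┃
┠──────┃  Priority:   [Medium              ▼]┃
┃   0 1┃  Admin:      [ ]                    ┃
┃0  [R]┃  Plan:       ( ) Free  (●) Pro  ( ) ┃
┃      ┃  Notify:     [x]                    ┃
┃1   · ┃  Company:    [                     ]┃
┃    │ ┃                                     ┃
┃2   · ┃                                     ┃
┃      ┃                                     ┃
┃3     ┃                                     ┃
┃      ┃                                     ┃
┃4     ┃                                     ┃
┃      ┃                                     ┃
┃5     ┃                                     ┃
┃      ┗━━━━━━━━━━━━━━━━━━━━━━━━━━━━━━━━━━━━━┛
┃6       · ─ G   · ─┃                         
┗━━━━━━━━━━━━━━━━━━━┛                         


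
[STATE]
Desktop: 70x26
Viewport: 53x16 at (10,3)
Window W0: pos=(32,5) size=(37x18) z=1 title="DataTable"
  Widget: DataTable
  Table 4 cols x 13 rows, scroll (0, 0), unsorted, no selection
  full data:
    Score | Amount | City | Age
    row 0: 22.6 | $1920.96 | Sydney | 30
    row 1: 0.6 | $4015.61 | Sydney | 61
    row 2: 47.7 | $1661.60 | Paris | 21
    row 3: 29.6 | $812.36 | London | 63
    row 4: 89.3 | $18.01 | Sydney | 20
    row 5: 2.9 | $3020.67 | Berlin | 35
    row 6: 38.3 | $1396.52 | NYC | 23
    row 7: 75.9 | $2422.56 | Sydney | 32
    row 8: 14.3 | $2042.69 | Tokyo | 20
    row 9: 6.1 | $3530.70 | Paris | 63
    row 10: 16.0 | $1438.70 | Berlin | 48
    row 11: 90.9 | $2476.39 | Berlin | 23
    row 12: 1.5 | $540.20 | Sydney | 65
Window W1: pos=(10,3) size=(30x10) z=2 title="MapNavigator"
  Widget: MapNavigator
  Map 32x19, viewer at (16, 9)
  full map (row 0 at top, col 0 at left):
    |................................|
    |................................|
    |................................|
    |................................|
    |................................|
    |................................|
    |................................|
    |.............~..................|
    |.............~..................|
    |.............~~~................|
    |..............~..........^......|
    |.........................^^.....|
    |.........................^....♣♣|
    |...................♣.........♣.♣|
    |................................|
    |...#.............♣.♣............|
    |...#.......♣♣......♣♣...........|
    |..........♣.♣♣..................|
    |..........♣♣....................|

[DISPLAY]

┏━━━━━━━━━━━━━━━━━━━━━━━━━━━━┓                       
┃ MapNavigator               ┃                       
┠────────────────────────────┨━━━━━━━━━━━━━━━━━━━━━━━
┃............................┃ble                    
┃...........~................┃───────────────────────
┃...........~................┃mount  │City  │Age     
┃...........~~~@.............┃───────┼──────┼───     
┃............~..........^....┃1920.96│Sydney│30      
┃.......................^^...┃4015.61│Sydney│61      
┗━━━━━━━━━━━━━━━━━━━━━━━━━━━━┛1661.60│Paris │21      
                      ┃29.6 │$812.36 │London│63      
                      ┃89.3 │$18.01  │Sydney│20      
                      ┃2.9  │$3020.67│Berlin│35      
                      ┃38.3 │$1396.52│NYC   │23      
                      ┃75.9 │$2422.56│Sydney│32      
                      ┃14.3 │$2042.69│Tokyo │20      


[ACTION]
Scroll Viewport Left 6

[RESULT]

      ┏━━━━━━━━━━━━━━━━━━━━━━━━━━━━┓                 
      ┃ MapNavigator               ┃                 
      ┠────────────────────────────┨━━━━━━━━━━━━━━━━━
      ┃............................┃ble              
      ┃...........~................┃─────────────────
      ┃...........~................┃mount  │City  │Ag
      ┃...........~~~@.............┃───────┼──────┼──
      ┃............~..........^....┃1920.96│Sydney│30
      ┃.......................^^...┃4015.61│Sydney│61
      ┗━━━━━━━━━━━━━━━━━━━━━━━━━━━━┛1661.60│Paris │21
                            ┃29.6 │$812.36 │London│63
                            ┃89.3 │$18.01  │Sydney│20
                            ┃2.9  │$3020.67│Berlin│35
                            ┃38.3 │$1396.52│NYC   │23
                            ┃75.9 │$2422.56│Sydney│32
                            ┃14.3 │$2042.69│Tokyo │20


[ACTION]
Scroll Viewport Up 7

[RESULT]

                                                     
                                                     
                                                     
      ┏━━━━━━━━━━━━━━━━━━━━━━━━━━━━┓                 
      ┃ MapNavigator               ┃                 
      ┠────────────────────────────┨━━━━━━━━━━━━━━━━━
      ┃............................┃ble              
      ┃...........~................┃─────────────────
      ┃...........~................┃mount  │City  │Ag
      ┃...........~~~@.............┃───────┼──────┼──
      ┃............~..........^....┃1920.96│Sydney│30
      ┃.......................^^...┃4015.61│Sydney│61
      ┗━━━━━━━━━━━━━━━━━━━━━━━━━━━━┛1661.60│Paris │21
                            ┃29.6 │$812.36 │London│63
                            ┃89.3 │$18.01  │Sydney│20
                            ┃2.9  │$3020.67│Berlin│35


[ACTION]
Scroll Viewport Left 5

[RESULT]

                                                     
                                                     
                                                     
          ┏━━━━━━━━━━━━━━━━━━━━━━━━━━━━┓             
          ┃ MapNavigator               ┃             
          ┠────────────────────────────┨━━━━━━━━━━━━━
          ┃............................┃ble          
          ┃...........~................┃─────────────
          ┃...........~................┃mount  │City 
          ┃...........~~~@.............┃───────┼─────
          ┃............~..........^....┃1920.96│Sydne
          ┃.......................^^...┃4015.61│Sydne
          ┗━━━━━━━━━━━━━━━━━━━━━━━━━━━━┛1661.60│Paris
                                ┃29.6 │$812.36 │Londo
                                ┃89.3 │$18.01  │Sydne
                                ┃2.9  │$3020.67│Berli


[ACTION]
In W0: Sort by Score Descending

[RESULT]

                                                     
                                                     
                                                     
          ┏━━━━━━━━━━━━━━━━━━━━━━━━━━━━┓             
          ┃ MapNavigator               ┃             
          ┠────────────────────────────┨━━━━━━━━━━━━━
          ┃............................┃ble          
          ┃...........~................┃─────────────
          ┃...........~................┃mount  │City 
          ┃...........~~~@.............┃───────┼─────
          ┃............~..........^....┃2476.39│Berli
          ┃.......................^^...┃18.01  │Sydne
          ┗━━━━━━━━━━━━━━━━━━━━━━━━━━━━┛2422.56│Sydne
                                ┃47.7 │$1661.60│Paris
                                ┃38.3 │$1396.52│NYC  
                                ┃29.6 │$812.36 │Londo


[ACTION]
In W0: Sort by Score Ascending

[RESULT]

                                                     
                                                     
                                                     
          ┏━━━━━━━━━━━━━━━━━━━━━━━━━━━━┓             
          ┃ MapNavigator               ┃             
          ┠────────────────────────────┨━━━━━━━━━━━━━
          ┃............................┃ble          
          ┃...........~................┃─────────────
          ┃...........~................┃mount  │City 
          ┃...........~~~@.............┃───────┼─────
          ┃............~..........^....┃4015.61│Sydne
          ┃.......................^^...┃540.20 │Sydne
          ┗━━━━━━━━━━━━━━━━━━━━━━━━━━━━┛3020.67│Berli
                                ┃6.1  │$3530.70│Paris
                                ┃14.3 │$2042.69│Tokyo
                                ┃16.0 │$1438.70│Berli
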